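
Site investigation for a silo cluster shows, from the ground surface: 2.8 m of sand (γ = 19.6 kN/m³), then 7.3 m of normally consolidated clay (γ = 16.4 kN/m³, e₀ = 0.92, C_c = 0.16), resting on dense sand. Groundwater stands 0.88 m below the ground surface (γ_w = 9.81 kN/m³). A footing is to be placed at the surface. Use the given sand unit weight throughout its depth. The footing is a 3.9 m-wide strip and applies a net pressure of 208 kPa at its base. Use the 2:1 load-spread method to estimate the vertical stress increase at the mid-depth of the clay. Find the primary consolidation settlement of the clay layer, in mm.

S_c ≈ 221 mm

Mid-depth of clay below the ground surface: z = 2.8 + 7.3/2 = 6.45 m.
Total vertical stress at mid-clay: σ_v = 19.6×2.8 + 16.4×3.65 = 114.74 kPa.
Pore pressure: u = 9.81×(6.45 − 0.88) = 54.642 kPa.
Initial effective stress: σ'_0 = σ_v − u = 114.74 − 54.642 = 60.098 kPa.
Stress increase at mid-clay by the 2:1 spreading method:
Δσ = qB/(B+z) = 208×3.9/(3.9+6.45) = 78.377 kPa
Final effective stress: σ'_f = σ'_0 + Δσ = 60.098 + 78.377 = 138.47 kPa.
Normally consolidated clay, so the full stress increment lies on the virgin compression line:
S_c = C_c·H/(1+e₀)·log₁₀(σ'_f/σ'_0) = 0.16×7.3/(1+0.92)×log₁₀(138.47/60.098)
    = 0.60833 × 0.3625 = 0.2205 m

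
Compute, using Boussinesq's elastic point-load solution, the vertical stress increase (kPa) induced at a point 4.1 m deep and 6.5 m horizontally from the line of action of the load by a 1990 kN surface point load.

Boussinesq vertical stress below a point load on an elastic half-space:
Δσ_z = 3P/(2πz²) · [1 + (r/z)²]^(−5/2)
r/z = 6.5/4.1 = 1.5854; [1+(r/z)²]^(−5/2) = 0.04322.
Δσ_z = 3×1990/(2π×4.1²) × 0.04322 = 56.523 × 0.04322 = 2.443 kPa

Δσ_z ≈ 2.44 kPa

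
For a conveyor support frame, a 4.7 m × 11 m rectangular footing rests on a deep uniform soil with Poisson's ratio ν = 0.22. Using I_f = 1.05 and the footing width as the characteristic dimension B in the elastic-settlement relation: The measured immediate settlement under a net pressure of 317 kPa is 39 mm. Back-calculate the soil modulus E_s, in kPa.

S_e = q·B·(1−ν²)/E_s · I_f  ⇒  E_s = q·B·(1−ν²)·I_f / S_e.
E_s = 317 × 4.7 × 0.9516 × 1.05 / 0.039 = 38170 kPa

E_s ≈ 38200 kPa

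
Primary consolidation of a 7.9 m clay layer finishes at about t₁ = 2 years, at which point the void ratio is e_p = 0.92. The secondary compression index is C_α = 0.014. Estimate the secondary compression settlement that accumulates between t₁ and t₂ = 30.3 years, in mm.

Secondary compression: S_s = C_α·H/(1+e_p)·log₁₀(t₂/t₁)
S_s = 0.014×7.9/(1+0.92)×log₁₀(30.3/2)
    = 0.0576 × 1.18 = 0.068 m

S_s ≈ 68 mm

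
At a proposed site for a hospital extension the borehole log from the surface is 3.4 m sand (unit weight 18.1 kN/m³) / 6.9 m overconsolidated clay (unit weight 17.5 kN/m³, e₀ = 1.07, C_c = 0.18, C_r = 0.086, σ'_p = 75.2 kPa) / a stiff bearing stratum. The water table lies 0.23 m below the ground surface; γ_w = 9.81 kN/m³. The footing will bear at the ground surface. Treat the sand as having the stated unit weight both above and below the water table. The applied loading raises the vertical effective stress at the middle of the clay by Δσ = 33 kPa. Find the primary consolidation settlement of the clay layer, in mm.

Mid-depth of clay below the ground surface: z = 3.4 + 6.9/2 = 6.85 m.
Total vertical stress at mid-clay: σ_v = 18.1×3.4 + 17.5×3.45 = 121.92 kPa.
Pore pressure: u = 9.81×(6.85 − 0.23) = 64.942 kPa.
Initial effective stress: σ'_0 = σ_v − u = 121.92 − 64.942 = 56.978 kPa.
Final effective stress: σ'_f = 56.978 + 33 = 89.978 kPa.
σ'_f = 89.978 > σ'_p = 75.2 kPa, so the stress path crosses the preconsolidation pressure — recompression up to σ'_p, then virgin compression beyond:
S_c = H/(1+e₀)·[C_r·log₁₀(σ'_p/σ'_0) + C_c·log₁₀(σ'_f/σ'_p)]
    = 6.9/2.07 × [0.086×log₁₀(75.2/56.978) + 0.18×log₁₀(89.978/75.2)]
    = 3.3333 × [0.010364 + 0.014025] = 0.0813 m

S_c ≈ 81.3 mm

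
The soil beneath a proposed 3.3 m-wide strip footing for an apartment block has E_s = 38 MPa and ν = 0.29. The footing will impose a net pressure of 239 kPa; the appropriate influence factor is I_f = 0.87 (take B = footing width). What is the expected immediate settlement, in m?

S_e ≈ 0.0165 m

Immediate (elastic) settlement: S_e = q·B·(1−ν²)/E_s · I_f.
E_s = 38 MPa = 38000 kPa.
S_e = 239 × 3.3 × (1 − 0.29²) / 38000 × 0.87
    = 239 × 3.3 × 0.9159 / 38000 × 0.87
    = 0.01654 m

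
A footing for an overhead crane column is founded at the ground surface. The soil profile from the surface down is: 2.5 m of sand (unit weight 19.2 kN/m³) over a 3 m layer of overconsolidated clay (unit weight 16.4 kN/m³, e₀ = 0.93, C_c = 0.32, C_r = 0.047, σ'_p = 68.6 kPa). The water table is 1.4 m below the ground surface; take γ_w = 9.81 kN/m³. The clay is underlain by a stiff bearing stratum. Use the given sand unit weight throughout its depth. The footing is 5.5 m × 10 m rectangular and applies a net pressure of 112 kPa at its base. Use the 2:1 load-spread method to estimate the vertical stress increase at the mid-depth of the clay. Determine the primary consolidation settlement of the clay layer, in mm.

Mid-depth of clay below the ground surface: z = 2.5 + 3/2 = 4 m.
Total vertical stress at mid-clay: σ_v = 19.2×2.5 + 16.4×1.5 = 72.6 kPa.
Pore pressure: u = 9.81×(4 − 1.4) = 25.506 kPa.
Initial effective stress: σ'_0 = σ_v − u = 72.6 − 25.506 = 47.094 kPa.
Stress increase at mid-clay by the 2:1 spreading method:
Δσ = qBL/((B+z)(L+z)) = 112×5.5×10/((5.5+4)(10+4)) = 46.316 kPa
Final effective stress: σ'_f = 47.094 + 46.316 = 93.41 kPa.
σ'_f = 93.41 > σ'_p = 68.6 kPa, so the stress path crosses the preconsolidation pressure — recompression up to σ'_p, then virgin compression beyond:
S_c = H/(1+e₀)·[C_r·log₁₀(σ'_p/σ'_0) + C_c·log₁₀(σ'_f/σ'_p)]
    = 3/1.93 × [0.047×log₁₀(68.6/47.094) + 0.32×log₁₀(93.41/68.6)]
    = 1.5544 × [0.0076779 + 0.042902] = 0.07862 m

S_c ≈ 78.6 mm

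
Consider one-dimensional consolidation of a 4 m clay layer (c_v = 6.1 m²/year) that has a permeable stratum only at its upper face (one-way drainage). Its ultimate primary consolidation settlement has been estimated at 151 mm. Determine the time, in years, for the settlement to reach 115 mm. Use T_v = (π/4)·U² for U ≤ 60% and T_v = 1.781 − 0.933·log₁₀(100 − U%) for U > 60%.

t ≈ 1.3 years

Drainage path length: H_d = H = 4 m (single drainage).
U = S(t)/S_ult = 115/151 = 0.7616.
U > 60%: T_v = 1.781 − 0.933·log₁₀(100 − 76.159) = 0.49596.
t = T_v·H_d²/c_v = 0.49596×4²/6.1 = 1.301 years.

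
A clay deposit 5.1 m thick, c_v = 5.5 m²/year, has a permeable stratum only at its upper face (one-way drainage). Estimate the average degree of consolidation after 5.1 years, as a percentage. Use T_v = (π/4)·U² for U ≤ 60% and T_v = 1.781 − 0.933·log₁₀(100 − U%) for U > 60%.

Drainage path length: H_d = H = 5.1 m (single drainage).
T_v = c_v·t/H_d² = 5.5×5.1/5.1² = 1.0784.
T_v = 1.0784 corresponds to the U > 60% branch:
U = 1 − 10^((1.781 − T_v)/0.933)/100 = 0.9434

U ≈ 94.3 %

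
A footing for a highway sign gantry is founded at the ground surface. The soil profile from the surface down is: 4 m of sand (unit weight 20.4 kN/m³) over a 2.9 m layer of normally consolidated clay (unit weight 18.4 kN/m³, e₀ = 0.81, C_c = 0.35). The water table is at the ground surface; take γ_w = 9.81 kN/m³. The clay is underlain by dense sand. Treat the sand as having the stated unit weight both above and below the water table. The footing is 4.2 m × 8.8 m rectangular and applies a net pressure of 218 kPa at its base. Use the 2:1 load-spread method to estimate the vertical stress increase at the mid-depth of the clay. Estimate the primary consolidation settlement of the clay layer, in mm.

Mid-depth of clay below the ground surface: z = 4 + 2.9/2 = 5.45 m.
Total vertical stress at mid-clay: σ_v = 20.4×4 + 18.4×1.45 = 108.28 kPa.
Pore pressure: u = 9.81×(5.45 − 0) = 53.465 kPa.
Initial effective stress: σ'_0 = σ_v − u = 108.28 − 53.465 = 54.815 kPa.
Stress increase at mid-clay by the 2:1 spreading method:
Δσ = qBL/((B+z)(L+z)) = 218×4.2×8.8/((4.2+5.45)(8.8+5.45)) = 58.593 kPa
Final effective stress: σ'_f = σ'_0 + Δσ = 54.815 + 58.593 = 113.41 kPa.
Normally consolidated clay, so the full stress increment lies on the virgin compression line:
S_c = C_c·H/(1+e₀)·log₁₀(σ'_f/σ'_0) = 0.35×2.9/(1+0.81)×log₁₀(113.41/54.815)
    = 0.56077 × 0.31575 = 0.1771 m

S_c ≈ 177 mm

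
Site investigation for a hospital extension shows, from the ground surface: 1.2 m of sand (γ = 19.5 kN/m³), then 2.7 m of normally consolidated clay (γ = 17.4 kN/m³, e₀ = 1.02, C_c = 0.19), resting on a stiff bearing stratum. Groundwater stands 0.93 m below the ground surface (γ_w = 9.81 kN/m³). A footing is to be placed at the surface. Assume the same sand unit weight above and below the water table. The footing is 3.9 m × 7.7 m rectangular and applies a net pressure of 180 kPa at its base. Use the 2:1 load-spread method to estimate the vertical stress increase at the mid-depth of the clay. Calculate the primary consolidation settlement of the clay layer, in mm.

Mid-depth of clay below the ground surface: z = 1.2 + 2.7/2 = 2.55 m.
Total vertical stress at mid-clay: σ_v = 19.5×1.2 + 17.4×1.35 = 46.89 kPa.
Pore pressure: u = 9.81×(2.55 − 0.93) = 15.892 kPa.
Initial effective stress: σ'_0 = σ_v − u = 46.89 − 15.892 = 30.998 kPa.
Stress increase at mid-clay by the 2:1 spreading method:
Δσ = qBL/((B+z)(L+z)) = 180×3.9×7.7/((3.9+2.55)(7.7+2.55)) = 81.761 kPa
Final effective stress: σ'_f = σ'_0 + Δσ = 30.998 + 81.761 = 112.76 kPa.
Normally consolidated clay, so the full stress increment lies on the virgin compression line:
S_c = C_c·H/(1+e₀)·log₁₀(σ'_f/σ'_0) = 0.19×2.7/(1+1.02)×log₁₀(112.76/30.998)
    = 0.25396 × 0.56082 = 0.1424 m

S_c ≈ 142 mm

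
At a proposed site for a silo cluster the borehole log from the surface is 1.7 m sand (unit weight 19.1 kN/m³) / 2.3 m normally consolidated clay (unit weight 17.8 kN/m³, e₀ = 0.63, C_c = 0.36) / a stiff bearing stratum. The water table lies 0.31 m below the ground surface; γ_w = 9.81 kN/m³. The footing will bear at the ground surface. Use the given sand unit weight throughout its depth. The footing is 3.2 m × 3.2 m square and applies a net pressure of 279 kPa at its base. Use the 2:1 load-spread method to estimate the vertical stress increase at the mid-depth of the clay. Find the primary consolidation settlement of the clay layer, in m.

S_c ≈ 0.294 m

Mid-depth of clay below the ground surface: z = 1.7 + 2.3/2 = 2.85 m.
Total vertical stress at mid-clay: σ_v = 19.1×1.7 + 17.8×1.15 = 52.94 kPa.
Pore pressure: u = 9.81×(2.85 − 0.31) = 24.917 kPa.
Initial effective stress: σ'_0 = σ_v − u = 52.94 − 24.917 = 28.023 kPa.
Stress increase at mid-clay by the 2:1 spreading method:
Δσ = qBL/((B+z)(L+z)) = 279×3.2×3.2/((3.2+2.85)(3.2+2.85)) = 78.054 kPa
Final effective stress: σ'_f = σ'_0 + Δσ = 28.023 + 78.054 = 106.08 kPa.
Normally consolidated clay, so the full stress increment lies on the virgin compression line:
S_c = C_c·H/(1+e₀)·log₁₀(σ'_f/σ'_0) = 0.36×2.3/(1+0.63)×log₁₀(106.08/28.023)
    = 0.50798 × 0.57812 = 0.2937 m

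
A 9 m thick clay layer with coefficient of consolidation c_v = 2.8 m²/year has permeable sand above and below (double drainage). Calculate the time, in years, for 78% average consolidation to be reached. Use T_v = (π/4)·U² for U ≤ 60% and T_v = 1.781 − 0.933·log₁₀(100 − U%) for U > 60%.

t ≈ 3.82 years

Drainage path length: H_d = H/2 = 4.5 m (double drainage).
U > 60%: T_v = 1.781 − 0.933·log₁₀(100 − 78) = 0.52852.
t = T_v·H_d²/c_v = 0.52852×4.5²/2.8 = 3.822 years.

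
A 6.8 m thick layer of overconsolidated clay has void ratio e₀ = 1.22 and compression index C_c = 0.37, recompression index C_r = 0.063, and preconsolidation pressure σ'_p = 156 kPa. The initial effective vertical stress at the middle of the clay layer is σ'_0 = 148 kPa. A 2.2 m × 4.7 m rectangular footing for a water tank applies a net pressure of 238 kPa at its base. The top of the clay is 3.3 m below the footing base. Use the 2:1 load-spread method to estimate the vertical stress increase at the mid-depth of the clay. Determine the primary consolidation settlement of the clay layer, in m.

S_c ≈ 0.0532 m

Mid-depth of clay below the footing base: z = 3.3 + 6.8/2 = 6.7 m.
Stress increase at mid-clay by the 2:1 spreading method:
Δσ = qBL/((B+z)(L+z)) = 238×2.2×4.7/((2.2+6.7)(4.7+6.7)) = 24.255 kPa
Final effective stress: σ'_f = 148 + 24.255 = 172.25 kPa.
σ'_f = 172.25 > σ'_p = 156 kPa, so the stress path crosses the preconsolidation pressure — recompression up to σ'_p, then virgin compression beyond:
S_c = H/(1+e₀)·[C_r·log₁₀(σ'_p/σ'_0) + C_c·log₁₀(σ'_f/σ'_p)]
    = 6.8/2.22 × [0.063×log₁₀(156/148) + 0.37×log₁₀(172.25/156)]
    = 3.0631 × [0.0014404 + 0.015923] = 0.05319 m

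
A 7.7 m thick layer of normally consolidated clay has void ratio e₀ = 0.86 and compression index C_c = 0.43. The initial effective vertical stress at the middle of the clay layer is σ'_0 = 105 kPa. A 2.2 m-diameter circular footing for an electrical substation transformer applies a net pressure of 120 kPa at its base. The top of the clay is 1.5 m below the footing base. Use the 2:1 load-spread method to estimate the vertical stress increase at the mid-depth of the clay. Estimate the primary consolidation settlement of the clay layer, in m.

Mid-depth of clay below the footing base: z = 1.5 + 7.7/2 = 5.35 m.
Stress increase at mid-clay by the 2:1 spreading method:
Δσ ≈ qD²/(D+z)² = 120×2.2²/(2.2+5.35)² = 10.189 kPa
Final effective stress: σ'_f = σ'_0 + Δσ = 105 + 10.189 = 115.19 kPa.
Normally consolidated clay, so the full stress increment lies on the virgin compression line:
S_c = C_c·H/(1+e₀)·log₁₀(σ'_f/σ'_0) = 0.43×7.7/(1+0.86)×log₁₀(115.19/105)
    = 1.7801 × 0.040225 = 0.0716 m

S_c ≈ 0.0716 m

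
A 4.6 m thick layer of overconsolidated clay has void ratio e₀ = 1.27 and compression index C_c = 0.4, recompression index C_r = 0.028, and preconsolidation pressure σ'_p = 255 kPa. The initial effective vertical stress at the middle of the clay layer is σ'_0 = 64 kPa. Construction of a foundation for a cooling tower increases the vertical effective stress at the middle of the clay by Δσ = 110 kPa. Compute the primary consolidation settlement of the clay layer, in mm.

Final effective stress: σ'_f = 64 + 110 = 174 kPa.
σ'_f = 174 ≤ σ'_p = 255 kPa, so the clay remains overconsolidated and only the recompression index applies:
S_c = C_r·H/(1+e₀)·log₁₀(σ'_f/σ'_0) = 0.028×4.6/2.27×log₁₀(174/64)
    = 0.056739 × 0.43437 = 0.02465 m

S_c ≈ 24.6 mm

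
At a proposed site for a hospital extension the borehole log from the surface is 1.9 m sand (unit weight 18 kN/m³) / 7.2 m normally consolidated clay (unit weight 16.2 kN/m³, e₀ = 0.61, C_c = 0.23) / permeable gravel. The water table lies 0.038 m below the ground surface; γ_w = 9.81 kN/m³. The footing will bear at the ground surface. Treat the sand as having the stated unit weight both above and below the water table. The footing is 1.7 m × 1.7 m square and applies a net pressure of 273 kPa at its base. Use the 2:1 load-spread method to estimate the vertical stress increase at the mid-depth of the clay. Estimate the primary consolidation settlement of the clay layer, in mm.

S_c ≈ 147 mm

Mid-depth of clay below the ground surface: z = 1.9 + 7.2/2 = 5.5 m.
Total vertical stress at mid-clay: σ_v = 18×1.9 + 16.2×3.6 = 92.52 kPa.
Pore pressure: u = 9.81×(5.5 − 0.038) = 53.582 kPa.
Initial effective stress: σ'_0 = σ_v − u = 92.52 − 53.582 = 38.938 kPa.
Stress increase at mid-clay by the 2:1 spreading method:
Δσ = qBL/((B+z)(L+z)) = 273×1.7×1.7/((1.7+5.5)(1.7+5.5)) = 15.219 kPa
Final effective stress: σ'_f = σ'_0 + Δσ = 38.938 + 15.219 = 54.157 kPa.
Normally consolidated clay, so the full stress increment lies on the virgin compression line:
S_c = C_c·H/(1+e₀)·log₁₀(σ'_f/σ'_0) = 0.23×7.2/(1+0.61)×log₁₀(54.157/38.938)
    = 1.0286 × 0.14328 = 0.1474 m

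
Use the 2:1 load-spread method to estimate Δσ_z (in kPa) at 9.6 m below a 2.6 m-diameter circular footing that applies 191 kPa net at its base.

Δσ_z ≈ 8.67 kPa

By the 2:1 method the load spreads at 1 horizontal : 2 vertical, so at depth z the loaded area has grown by z in each plan dimension:
Δσ ≈ qD²/(D+z)² = 191×2.6²/(2.6+9.6)² = 8.6748 kPa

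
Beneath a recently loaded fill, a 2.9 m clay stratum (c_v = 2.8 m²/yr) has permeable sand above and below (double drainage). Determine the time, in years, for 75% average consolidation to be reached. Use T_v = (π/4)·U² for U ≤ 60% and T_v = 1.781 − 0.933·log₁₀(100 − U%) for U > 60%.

t ≈ 0.358 years

Drainage path length: H_d = H/2 = 1.45 m (double drainage).
U > 60%: T_v = 1.781 − 0.933·log₁₀(100 − 75) = 0.47672.
t = T_v·H_d²/c_v = 0.47672×1.45²/2.8 = 0.358 years.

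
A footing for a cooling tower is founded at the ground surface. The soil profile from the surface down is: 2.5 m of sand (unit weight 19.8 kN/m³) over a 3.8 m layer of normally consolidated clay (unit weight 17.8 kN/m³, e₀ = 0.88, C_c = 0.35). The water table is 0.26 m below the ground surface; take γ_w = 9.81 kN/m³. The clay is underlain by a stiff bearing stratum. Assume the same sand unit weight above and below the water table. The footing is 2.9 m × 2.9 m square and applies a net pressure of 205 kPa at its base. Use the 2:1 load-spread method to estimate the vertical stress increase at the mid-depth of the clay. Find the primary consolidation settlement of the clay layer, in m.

S_c ≈ 0.173 m

Mid-depth of clay below the ground surface: z = 2.5 + 3.8/2 = 4.4 m.
Total vertical stress at mid-clay: σ_v = 19.8×2.5 + 17.8×1.9 = 83.32 kPa.
Pore pressure: u = 9.81×(4.4 − 0.26) = 40.613 kPa.
Initial effective stress: σ'_0 = σ_v − u = 83.32 − 40.613 = 42.707 kPa.
Stress increase at mid-clay by the 2:1 spreading method:
Δσ = qBL/((B+z)(L+z)) = 205×2.9×2.9/((2.9+4.4)(2.9+4.4)) = 32.352 kPa
Final effective stress: σ'_f = σ'_0 + Δσ = 42.707 + 32.352 = 75.059 kPa.
Normally consolidated clay, so the full stress increment lies on the virgin compression line:
S_c = C_c·H/(1+e₀)·log₁₀(σ'_f/σ'_0) = 0.35×3.8/(1+0.88)×log₁₀(75.059/42.707)
    = 0.70745 × 0.2449 = 0.1733 m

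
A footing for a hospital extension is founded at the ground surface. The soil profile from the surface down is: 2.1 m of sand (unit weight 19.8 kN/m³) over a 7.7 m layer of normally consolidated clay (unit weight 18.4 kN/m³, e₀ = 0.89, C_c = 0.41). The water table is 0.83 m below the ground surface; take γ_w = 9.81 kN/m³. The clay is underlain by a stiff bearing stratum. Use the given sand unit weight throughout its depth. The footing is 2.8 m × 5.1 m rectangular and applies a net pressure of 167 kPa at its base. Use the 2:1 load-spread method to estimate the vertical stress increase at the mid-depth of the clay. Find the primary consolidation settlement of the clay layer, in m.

Mid-depth of clay below the ground surface: z = 2.1 + 7.7/2 = 5.95 m.
Total vertical stress at mid-clay: σ_v = 19.8×2.1 + 18.4×3.85 = 112.42 kPa.
Pore pressure: u = 9.81×(5.95 − 0.83) = 50.227 kPa.
Initial effective stress: σ'_0 = σ_v − u = 112.42 − 50.227 = 62.193 kPa.
Stress increase at mid-clay by the 2:1 spreading method:
Δσ = qBL/((B+z)(L+z)) = 167×2.8×5.1/((2.8+5.95)(5.1+5.95)) = 24.665 kPa
Final effective stress: σ'_f = σ'_0 + Δσ = 62.193 + 24.665 = 86.858 kPa.
Normally consolidated clay, so the full stress increment lies on the virgin compression line:
S_c = C_c·H/(1+e₀)·log₁₀(σ'_f/σ'_0) = 0.41×7.7/(1+0.89)×log₁₀(86.858/62.193)
    = 1.6704 × 0.14507 = 0.2423 m

S_c ≈ 0.242 m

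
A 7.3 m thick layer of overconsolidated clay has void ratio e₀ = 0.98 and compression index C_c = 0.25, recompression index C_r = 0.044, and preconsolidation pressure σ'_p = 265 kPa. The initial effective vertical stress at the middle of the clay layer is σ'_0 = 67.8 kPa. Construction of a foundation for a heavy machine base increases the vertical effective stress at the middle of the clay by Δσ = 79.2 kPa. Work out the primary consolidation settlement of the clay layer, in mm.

S_c ≈ 54.5 mm

Final effective stress: σ'_f = 67.8 + 79.2 = 147 kPa.
σ'_f = 147 ≤ σ'_p = 265 kPa, so the clay remains overconsolidated and only the recompression index applies:
S_c = C_r·H/(1+e₀)·log₁₀(σ'_f/σ'_0) = 0.044×7.3/1.98×log₁₀(147/67.8)
    = 0.16222 × 0.33609 = 0.05452 m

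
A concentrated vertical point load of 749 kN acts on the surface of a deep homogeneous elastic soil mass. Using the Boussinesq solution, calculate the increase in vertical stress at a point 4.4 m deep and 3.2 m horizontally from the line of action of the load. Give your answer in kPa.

Δσ_z ≈ 6.39 kPa

Boussinesq vertical stress below a point load on an elastic half-space:
Δσ_z = 3P/(2πz²) · [1 + (r/z)²]^(−5/2)
r/z = 3.2/4.4 = 0.72727; [1+(r/z)²]^(−5/2) = 0.34597.
Δσ_z = 3×749/(2π×4.4²) × 0.34597 = 18.472 × 0.34597 = 6.391 kPa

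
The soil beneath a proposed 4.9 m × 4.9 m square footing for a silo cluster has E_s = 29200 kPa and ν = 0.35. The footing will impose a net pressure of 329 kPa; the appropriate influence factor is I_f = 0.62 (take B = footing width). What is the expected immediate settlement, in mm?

S_e ≈ 30 mm

Immediate (elastic) settlement: S_e = q·B·(1−ν²)/E_s · I_f.
S_e = 329 × 4.9 × (1 − 0.35²) / 29200 × 0.62
    = 329 × 4.9 × 0.8775 / 29200 × 0.62
    = 0.03004 m = 30.04 mm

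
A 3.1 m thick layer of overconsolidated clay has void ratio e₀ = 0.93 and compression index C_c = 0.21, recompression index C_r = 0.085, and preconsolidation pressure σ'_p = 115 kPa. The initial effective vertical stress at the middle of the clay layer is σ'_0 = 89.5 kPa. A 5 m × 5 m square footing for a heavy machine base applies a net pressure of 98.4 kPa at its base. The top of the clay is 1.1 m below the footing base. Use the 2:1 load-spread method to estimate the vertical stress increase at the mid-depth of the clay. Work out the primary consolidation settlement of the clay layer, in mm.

Mid-depth of clay below the footing base: z = 1.1 + 3.1/2 = 2.65 m.
Stress increase at mid-clay by the 2:1 spreading method:
Δσ = qBL/((B+z)(L+z)) = 98.4×5×5/((5+2.65)(5+2.65)) = 42.035 kPa
Final effective stress: σ'_f = 89.5 + 42.035 = 131.53 kPa.
σ'_f = 131.53 > σ'_p = 115 kPa, so the stress path crosses the preconsolidation pressure — recompression up to σ'_p, then virgin compression beyond:
S_c = H/(1+e₀)·[C_r·log₁₀(σ'_p/σ'_0) + C_c·log₁₀(σ'_f/σ'_p)]
    = 3.1/1.93 × [0.085×log₁₀(115/89.5) + 0.21×log₁₀(131.53/115)]
    = 1.6062 × [0.0092544 + 0.012249] = 0.03454 m

S_c ≈ 34.5 mm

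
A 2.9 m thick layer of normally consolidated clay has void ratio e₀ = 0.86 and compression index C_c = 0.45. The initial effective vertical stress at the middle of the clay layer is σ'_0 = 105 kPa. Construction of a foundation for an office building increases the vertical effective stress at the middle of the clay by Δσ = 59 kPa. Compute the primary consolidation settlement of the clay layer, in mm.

Final effective stress: σ'_f = σ'_0 + Δσ = 105 + 59 = 164 kPa.
Normally consolidated clay, so the full stress increment lies on the virgin compression line:
S_c = C_c·H/(1+e₀)·log₁₀(σ'_f/σ'_0) = 0.45×2.9/(1+0.86)×log₁₀(164/105)
    = 0.70161 × 0.19365 = 0.1359 m

S_c ≈ 136 mm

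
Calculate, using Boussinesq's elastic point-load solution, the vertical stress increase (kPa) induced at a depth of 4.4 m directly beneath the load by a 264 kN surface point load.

Δσ_z ≈ 6.51 kPa

Boussinesq vertical stress below a point load on an elastic half-space:
Δσ_z = 3P/(2πz²) · [1 + (r/z)²]^(−5/2)
r/z = 0/4.4 = 0; [1+(r/z)²]^(−5/2) = 1.
Δσ_z = 3×264/(2π×4.4²) × 1 = 6.5109 × 1 = 6.511 kPa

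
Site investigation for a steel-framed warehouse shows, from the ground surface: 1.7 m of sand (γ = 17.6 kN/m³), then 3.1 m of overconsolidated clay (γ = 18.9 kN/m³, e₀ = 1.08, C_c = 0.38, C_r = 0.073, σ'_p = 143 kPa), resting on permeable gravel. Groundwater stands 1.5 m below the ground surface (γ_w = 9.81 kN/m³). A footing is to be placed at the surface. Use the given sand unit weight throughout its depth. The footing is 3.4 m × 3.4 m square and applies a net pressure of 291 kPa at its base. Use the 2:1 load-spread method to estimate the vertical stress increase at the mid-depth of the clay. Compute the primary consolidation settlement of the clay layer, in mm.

Mid-depth of clay below the ground surface: z = 1.7 + 3.1/2 = 3.25 m.
Total vertical stress at mid-clay: σ_v = 17.6×1.7 + 18.9×1.55 = 59.215 kPa.
Pore pressure: u = 9.81×(3.25 − 1.5) = 17.168 kPa.
Initial effective stress: σ'_0 = σ_v − u = 59.215 − 17.168 = 42.047 kPa.
Stress increase at mid-clay by the 2:1 spreading method:
Δσ = qBL/((B+z)(L+z)) = 291×3.4×3.4/((3.4+3.25)(3.4+3.25)) = 76.069 kPa
Final effective stress: σ'_f = 42.047 + 76.069 = 118.12 kPa.
σ'_f = 118.12 ≤ σ'_p = 143 kPa, so the clay remains overconsolidated and only the recompression index applies:
S_c = C_r·H/(1+e₀)·log₁₀(σ'_f/σ'_0) = 0.073×3.1/2.08×log₁₀(118.12/42.047)
    = 0.1088 × 0.44859 = 0.04881 m

S_c ≈ 48.8 mm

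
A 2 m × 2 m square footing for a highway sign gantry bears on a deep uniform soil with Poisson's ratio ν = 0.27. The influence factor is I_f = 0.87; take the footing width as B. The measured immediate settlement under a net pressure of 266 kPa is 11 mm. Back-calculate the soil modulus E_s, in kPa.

S_e = q·B·(1−ν²)/E_s · I_f  ⇒  E_s = q·B·(1−ν²)·I_f / S_e.
E_s = 266 × 2 × 0.9271 × 0.87 / 0.011 = 39010 kPa

E_s ≈ 39000 kPa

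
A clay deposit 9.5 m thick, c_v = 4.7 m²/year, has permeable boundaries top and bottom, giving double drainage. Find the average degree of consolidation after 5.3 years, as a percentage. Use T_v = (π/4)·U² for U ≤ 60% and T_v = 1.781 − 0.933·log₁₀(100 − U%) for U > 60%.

Drainage path length: H_d = H/2 = 4.75 m (double drainage).
T_v = c_v·t/H_d² = 4.7×5.3/4.75² = 1.104.
T_v = 1.104 corresponds to the U > 60% branch:
U = 1 − 10^((1.781 − T_v)/0.933)/100 = 0.9468

U ≈ 94.7 %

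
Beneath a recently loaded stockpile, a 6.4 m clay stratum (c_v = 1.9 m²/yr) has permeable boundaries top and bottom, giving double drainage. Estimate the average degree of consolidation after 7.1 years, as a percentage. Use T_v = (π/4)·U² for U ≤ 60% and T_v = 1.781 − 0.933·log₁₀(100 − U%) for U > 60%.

U ≈ 96.9 %

Drainage path length: H_d = H/2 = 3.2 m (double drainage).
T_v = c_v·t/H_d² = 1.9×7.1/3.2² = 1.3174.
T_v = 1.3174 corresponds to the U > 60% branch:
U = 1 − 10^((1.781 − T_v)/0.933)/100 = 0.9686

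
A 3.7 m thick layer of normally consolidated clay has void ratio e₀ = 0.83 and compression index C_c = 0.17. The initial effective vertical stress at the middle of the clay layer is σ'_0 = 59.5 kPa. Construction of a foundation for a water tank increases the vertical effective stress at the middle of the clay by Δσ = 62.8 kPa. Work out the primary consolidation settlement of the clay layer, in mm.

Final effective stress: σ'_f = σ'_0 + Δσ = 59.5 + 62.8 = 122.3 kPa.
Normally consolidated clay, so the full stress increment lies on the virgin compression line:
S_c = C_c·H/(1+e₀)·log₁₀(σ'_f/σ'_0) = 0.17×3.7/(1+0.83)×log₁₀(122.3/59.5)
    = 0.34372 × 0.31291 = 0.1076 m

S_c ≈ 108 mm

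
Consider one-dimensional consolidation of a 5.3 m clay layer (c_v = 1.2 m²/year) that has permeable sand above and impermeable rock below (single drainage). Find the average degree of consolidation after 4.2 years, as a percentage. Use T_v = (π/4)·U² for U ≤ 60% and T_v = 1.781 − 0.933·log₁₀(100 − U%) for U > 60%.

U ≈ 47.8 %

Drainage path length: H_d = H = 5.3 m (single drainage).
T_v = c_v·t/H_d² = 1.2×4.2/5.3² = 0.17942.
T_v = 0.17942 corresponds to the U ≤ 60% branch:
U = √(4T_v/π) = 0.478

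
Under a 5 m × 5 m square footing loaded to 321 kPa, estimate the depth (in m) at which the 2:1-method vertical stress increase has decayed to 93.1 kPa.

2:1 spreading — at depth z the loaded area has grown by z in each plan dimension:
qB²/(B+z)² = Δσ_z ⇒ z = B(√(q/Δσ_z) − 1) = 5×(√(321/93.1) − 1) = 4.284 m

z ≈ 4.28 m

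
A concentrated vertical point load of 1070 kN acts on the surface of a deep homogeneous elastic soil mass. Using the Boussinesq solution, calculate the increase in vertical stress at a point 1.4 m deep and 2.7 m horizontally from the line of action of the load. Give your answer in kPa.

Boussinesq vertical stress below a point load on an elastic half-space:
Δσ_z = 3P/(2πz²) · [1 + (r/z)²]^(−5/2)
r/z = 2.7/1.4 = 1.9286; [1+(r/z)²]^(−5/2) = 0.020667.
Δσ_z = 3×1070/(2π×1.4²) × 0.020667 = 260.66 × 0.020667 = 5.387 kPa

Δσ_z ≈ 5.39 kPa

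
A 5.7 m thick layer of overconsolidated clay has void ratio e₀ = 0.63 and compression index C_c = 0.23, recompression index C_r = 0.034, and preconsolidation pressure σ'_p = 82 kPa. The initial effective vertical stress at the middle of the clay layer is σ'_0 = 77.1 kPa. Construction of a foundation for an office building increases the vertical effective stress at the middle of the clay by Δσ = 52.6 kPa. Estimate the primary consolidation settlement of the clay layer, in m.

S_c ≈ 0.163 m

Final effective stress: σ'_f = 77.1 + 52.6 = 129.7 kPa.
σ'_f = 129.7 > σ'_p = 82 kPa, so the stress path crosses the preconsolidation pressure — recompression up to σ'_p, then virgin compression beyond:
S_c = H/(1+e₀)·[C_r·log₁₀(σ'_p/σ'_0) + C_c·log₁₀(σ'_f/σ'_p)]
    = 5.7/1.63 × [0.034×log₁₀(82/77.1) + 0.23×log₁₀(129.7/82)]
    = 3.4969 × [0.00090982 + 0.045799] = 0.1633 m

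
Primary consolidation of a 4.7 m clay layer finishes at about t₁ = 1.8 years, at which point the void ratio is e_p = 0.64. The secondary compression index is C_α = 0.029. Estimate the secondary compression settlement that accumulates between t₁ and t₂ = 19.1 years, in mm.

S_s ≈ 85.3 mm

Secondary compression: S_s = C_α·H/(1+e_p)·log₁₀(t₂/t₁)
S_s = 0.029×4.7/(1+0.64)×log₁₀(19.1/1.8)
    = 0.08311 × 1.026 = 0.08525 m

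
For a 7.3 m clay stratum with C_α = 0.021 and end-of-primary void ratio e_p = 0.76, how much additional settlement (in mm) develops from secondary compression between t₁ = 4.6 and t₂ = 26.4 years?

S_s ≈ 66.1 mm

Secondary compression: S_s = C_α·H/(1+e_p)·log₁₀(t₂/t₁)
S_s = 0.021×7.3/(1+0.76)×log₁₀(26.4/4.6)
    = 0.0871 × 0.7588 = 0.0661 m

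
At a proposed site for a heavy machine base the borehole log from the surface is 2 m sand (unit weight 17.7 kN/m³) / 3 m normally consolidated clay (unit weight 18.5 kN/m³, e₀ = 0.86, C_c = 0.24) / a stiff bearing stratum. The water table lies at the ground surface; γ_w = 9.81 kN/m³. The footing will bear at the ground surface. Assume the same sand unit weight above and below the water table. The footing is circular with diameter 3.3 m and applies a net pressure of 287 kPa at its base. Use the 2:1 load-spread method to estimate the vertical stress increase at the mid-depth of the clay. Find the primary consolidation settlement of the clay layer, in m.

S_c ≈ 0.203 m

Mid-depth of clay below the ground surface: z = 2 + 3/2 = 3.5 m.
Total vertical stress at mid-clay: σ_v = 17.7×2 + 18.5×1.5 = 63.15 kPa.
Pore pressure: u = 9.81×(3.5 − 0) = 34.335 kPa.
Initial effective stress: σ'_0 = σ_v − u = 63.15 − 34.335 = 28.815 kPa.
Stress increase at mid-clay by the 2:1 spreading method:
Δσ ≈ qD²/(D+z)² = 287×3.3²/(3.3+3.5)² = 67.591 kPa
Final effective stress: σ'_f = σ'_0 + Δσ = 28.815 + 67.591 = 96.406 kPa.
Normally consolidated clay, so the full stress increment lies on the virgin compression line:
S_c = C_c·H/(1+e₀)·log₁₀(σ'_f/σ'_0) = 0.24×3/(1+0.86)×log₁₀(96.406/28.815)
    = 0.3871 × 0.52449 = 0.203 m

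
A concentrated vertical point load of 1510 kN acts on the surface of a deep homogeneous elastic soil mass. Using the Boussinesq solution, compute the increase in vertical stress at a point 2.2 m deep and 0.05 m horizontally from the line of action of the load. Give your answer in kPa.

Δσ_z ≈ 149 kPa

Boussinesq vertical stress below a point load on an elastic half-space:
Δσ_z = 3P/(2πz²) · [1 + (r/z)²]^(−5/2)
r/z = 0.05/2.2 = 0.022727; [1+(r/z)²]^(−5/2) = 0.99871.
Δσ_z = 3×1510/(2π×2.2²) × 0.99871 = 148.96 × 0.99871 = 148.8 kPa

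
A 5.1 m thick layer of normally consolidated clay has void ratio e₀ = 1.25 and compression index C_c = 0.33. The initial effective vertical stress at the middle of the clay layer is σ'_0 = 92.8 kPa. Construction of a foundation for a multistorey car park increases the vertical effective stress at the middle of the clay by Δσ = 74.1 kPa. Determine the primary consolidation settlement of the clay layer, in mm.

S_c ≈ 191 mm

Final effective stress: σ'_f = σ'_0 + Δσ = 92.8 + 74.1 = 166.9 kPa.
Normally consolidated clay, so the full stress increment lies on the virgin compression line:
S_c = C_c·H/(1+e₀)·log₁₀(σ'_f/σ'_0) = 0.33×5.1/(1+1.25)×log₁₀(166.9/92.8)
    = 0.748 × 0.25491 = 0.1907 m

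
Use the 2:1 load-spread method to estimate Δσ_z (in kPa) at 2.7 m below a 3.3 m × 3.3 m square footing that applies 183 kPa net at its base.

Δσ_z ≈ 55.4 kPa

By the 2:1 method the load spreads at 1 horizontal : 2 vertical, so at depth z the loaded area has grown by z in each plan dimension:
Δσ = qBL/((B+z)(L+z)) = 183×3.3×3.3/((3.3+2.7)(3.3+2.7)) = 55.357 kPa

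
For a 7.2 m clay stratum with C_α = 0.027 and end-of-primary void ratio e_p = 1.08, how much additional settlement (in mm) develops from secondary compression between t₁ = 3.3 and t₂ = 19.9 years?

S_s ≈ 72.9 mm

Secondary compression: S_s = C_α·H/(1+e_p)·log₁₀(t₂/t₁)
S_s = 0.027×7.2/(1+1.08)×log₁₀(19.9/3.3)
    = 0.09346 × 0.7803 = 0.07293 m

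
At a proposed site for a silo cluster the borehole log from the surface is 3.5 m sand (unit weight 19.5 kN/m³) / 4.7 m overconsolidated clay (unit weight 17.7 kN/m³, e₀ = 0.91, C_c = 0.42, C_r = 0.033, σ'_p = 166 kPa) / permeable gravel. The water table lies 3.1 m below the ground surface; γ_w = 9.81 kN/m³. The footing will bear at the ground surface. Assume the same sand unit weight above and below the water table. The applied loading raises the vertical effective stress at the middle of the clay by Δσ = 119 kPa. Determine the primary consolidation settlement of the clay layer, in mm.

Mid-depth of clay below the ground surface: z = 3.5 + 4.7/2 = 5.85 m.
Total vertical stress at mid-clay: σ_v = 19.5×3.5 + 17.7×2.35 = 109.84 kPa.
Pore pressure: u = 9.81×(5.85 − 3.1) = 26.978 kPa.
Initial effective stress: σ'_0 = σ_v − u = 109.84 − 26.978 = 82.862 kPa.
Final effective stress: σ'_f = 82.862 + 119 = 201.86 kPa.
σ'_f = 201.86 > σ'_p = 166 kPa, so the stress path crosses the preconsolidation pressure — recompression up to σ'_p, then virgin compression beyond:
S_c = H/(1+e₀)·[C_r·log₁₀(σ'_p/σ'_0) + C_c·log₁₀(σ'_f/σ'_p)]
    = 4.7/1.91 × [0.033×log₁₀(166/82.862) + 0.42×log₁₀(201.86/166)]
    = 2.4607 × [0.0099578 + 0.035676] = 0.1123 m

S_c ≈ 112 mm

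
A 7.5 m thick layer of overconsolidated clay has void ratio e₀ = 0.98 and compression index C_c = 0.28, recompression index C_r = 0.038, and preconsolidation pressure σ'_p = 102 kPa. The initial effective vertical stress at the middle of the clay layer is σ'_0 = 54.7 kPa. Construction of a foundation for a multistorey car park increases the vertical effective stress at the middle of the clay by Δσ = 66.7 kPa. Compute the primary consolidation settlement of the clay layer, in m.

S_c ≈ 0.119 m

Final effective stress: σ'_f = 54.7 + 66.7 = 121.4 kPa.
σ'_f = 121.4 > σ'_p = 102 kPa, so the stress path crosses the preconsolidation pressure — recompression up to σ'_p, then virgin compression beyond:
S_c = H/(1+e₀)·[C_r·log₁₀(σ'_p/σ'_0) + C_c·log₁₀(σ'_f/σ'_p)]
    = 7.5/1.98 × [0.038×log₁₀(102/54.7) + 0.28×log₁₀(121.4/102)]
    = 3.7879 × [0.010283 + 0.021173] = 0.1192 m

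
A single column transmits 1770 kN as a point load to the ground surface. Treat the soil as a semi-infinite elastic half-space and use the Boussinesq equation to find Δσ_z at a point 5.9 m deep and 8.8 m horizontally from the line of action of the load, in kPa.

Δσ_z ≈ 1.3 kPa

Boussinesq vertical stress below a point load on an elastic half-space:
Δσ_z = 3P/(2πz²) · [1 + (r/z)²]^(−5/2)
r/z = 8.8/5.9 = 1.4915; [1+(r/z)²]^(−5/2) = 0.053554.
Δσ_z = 3×1770/(2π×5.9²) × 0.053554 = 24.278 × 0.053554 = 1.3 kPa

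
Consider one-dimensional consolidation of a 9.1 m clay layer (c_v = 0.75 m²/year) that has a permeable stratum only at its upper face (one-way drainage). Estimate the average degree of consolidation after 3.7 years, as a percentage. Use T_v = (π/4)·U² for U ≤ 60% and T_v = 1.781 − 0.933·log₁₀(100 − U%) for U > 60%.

U ≈ 20.7 %

Drainage path length: H_d = H = 9.1 m (single drainage).
T_v = c_v·t/H_d² = 0.75×3.7/9.1² = 0.03351.
T_v = 0.03351 corresponds to the U ≤ 60% branch:
U = √(4T_v/π) = 0.2066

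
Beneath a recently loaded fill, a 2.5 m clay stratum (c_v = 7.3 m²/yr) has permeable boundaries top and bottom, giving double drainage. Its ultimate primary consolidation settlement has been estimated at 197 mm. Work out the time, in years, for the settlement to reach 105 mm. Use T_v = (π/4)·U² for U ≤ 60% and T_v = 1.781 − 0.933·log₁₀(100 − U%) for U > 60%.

Drainage path length: H_d = H/2 = 1.25 m (double drainage).
U = S(t)/S_ult = 105/197 = 0.533.
U ≤ 60%: T_v = (π/4)·U² = (π/4)×0.53299² = 0.22312.
t = T_v·H_d²/c_v = 0.22312×1.25²/7.3 = 0.04776 years.

t ≈ 0.0478 years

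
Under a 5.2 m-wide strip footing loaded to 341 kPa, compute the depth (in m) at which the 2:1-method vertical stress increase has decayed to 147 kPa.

2:1 spreading — at depth z the loaded area has grown by z in each plan dimension:
qB/(B+z) = Δσ_z ⇒ z = qB/Δσ_z − B = 341×5.2/147 − 5.2 = 6.863 m

z ≈ 6.86 m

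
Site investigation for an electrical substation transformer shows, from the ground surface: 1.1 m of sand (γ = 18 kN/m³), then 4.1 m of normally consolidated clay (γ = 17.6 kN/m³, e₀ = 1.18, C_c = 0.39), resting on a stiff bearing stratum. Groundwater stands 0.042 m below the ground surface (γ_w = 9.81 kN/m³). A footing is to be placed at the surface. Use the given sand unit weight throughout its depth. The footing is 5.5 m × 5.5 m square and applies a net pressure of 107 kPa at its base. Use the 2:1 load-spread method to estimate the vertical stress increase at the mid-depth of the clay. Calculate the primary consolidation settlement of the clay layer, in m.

Mid-depth of clay below the ground surface: z = 1.1 + 4.1/2 = 3.15 m.
Total vertical stress at mid-clay: σ_v = 18×1.1 + 17.6×2.05 = 55.88 kPa.
Pore pressure: u = 9.81×(3.15 − 0.042) = 30.489 kPa.
Initial effective stress: σ'_0 = σ_v − u = 55.88 − 30.489 = 25.391 kPa.
Stress increase at mid-clay by the 2:1 spreading method:
Δσ = qBL/((B+z)(L+z)) = 107×5.5×5.5/((5.5+3.15)(5.5+3.15)) = 43.259 kPa
Final effective stress: σ'_f = σ'_0 + Δσ = 25.391 + 43.259 = 68.65 kPa.
Normally consolidated clay, so the full stress increment lies on the virgin compression line:
S_c = C_c·H/(1+e₀)·log₁₀(σ'_f/σ'_0) = 0.39×4.1/(1+1.18)×log₁₀(68.65/25.391)
    = 0.73349 × 0.43196 = 0.3168 m

S_c ≈ 0.317 m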